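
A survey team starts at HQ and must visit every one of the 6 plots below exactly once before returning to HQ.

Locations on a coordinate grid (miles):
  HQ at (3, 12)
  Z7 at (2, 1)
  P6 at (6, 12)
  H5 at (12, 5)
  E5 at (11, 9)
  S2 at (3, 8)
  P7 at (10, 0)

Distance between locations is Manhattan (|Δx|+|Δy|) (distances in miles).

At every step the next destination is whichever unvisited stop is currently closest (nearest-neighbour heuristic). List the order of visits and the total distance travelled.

Nearest-neighbour total = 50 miles; route HQ → P6 → S2 → Z7 → P7 → H5 → E5 → HQ.

At HQ the remaining stops are P6 3, S2 4, E5 11, Z7 12, H5 16, P7 19; go to P6.
At P6 the remaining stops are S2 7, E5 8, H5 13, Z7 15, P7 16; go to S2.
At S2 the remaining stops are Z7 8, E5 9, H5 12, P7 15; go to Z7.
At Z7 the remaining stops are P7 9, H5 14, E5 17; go to P7.
At P7 the remaining stops are H5 7, E5 10; go to H5.
At H5 the remaining stops are E5 5; go to E5.
Return E5→HQ: 11.
Total = 3 + 7 + 8 + 9 + 7 + 5 + 11 = 50.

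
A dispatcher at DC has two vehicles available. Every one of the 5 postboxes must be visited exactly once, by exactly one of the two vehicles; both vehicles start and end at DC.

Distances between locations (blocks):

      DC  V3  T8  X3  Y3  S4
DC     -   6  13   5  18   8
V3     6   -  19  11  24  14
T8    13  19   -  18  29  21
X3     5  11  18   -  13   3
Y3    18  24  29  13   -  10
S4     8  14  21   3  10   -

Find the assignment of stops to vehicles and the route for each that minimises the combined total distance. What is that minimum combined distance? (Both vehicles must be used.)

Minimum combined distance: 72 blocks.

Check every non-empty split of the stops between the two vehicles; for each half take its own optimal tour:
  {V3} + {T8, X3, Y3, S4}: 12 + 60 = 72
  {T8} + {V3, X3, Y3, S4}: 26 + 48 = 74
  {V3, T8} + {X3, Y3, S4}: 38 + 36 = 74
  {X3} + {V3, T8, Y3, S4}: 10 + 72 = 82
  {V3, X3} + {T8, Y3, S4}: 22 + 60 = 82
  {T8, X3} + {V3, Y3, S4}: 36 + 48 = 84
  … (15 splits in total)
Best: vehicle 1 DC → V3 → DC = 12; vehicle 2 DC → T8 → Y3 → S4 → X3 → DC = 60; combined 72.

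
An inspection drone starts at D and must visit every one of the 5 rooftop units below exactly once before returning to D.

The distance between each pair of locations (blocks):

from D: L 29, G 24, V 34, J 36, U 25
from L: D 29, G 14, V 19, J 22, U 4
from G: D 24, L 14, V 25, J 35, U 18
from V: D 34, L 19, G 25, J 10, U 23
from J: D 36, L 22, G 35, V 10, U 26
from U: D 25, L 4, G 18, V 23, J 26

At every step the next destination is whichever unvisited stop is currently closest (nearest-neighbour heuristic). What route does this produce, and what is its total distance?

Nearest-neighbour total = 111 blocks; route D → G → L → U → V → J → D.

At D the remaining stops are G 24, U 25, L 29, V 34, J 36; go to G.
At G the remaining stops are L 14, U 18, V 25, J 35; go to L.
At L the remaining stops are U 4, V 19, J 22; go to U.
At U the remaining stops are V 23, J 26; go to V.
At V the remaining stops are J 10; go to J.
Return J→D: 36.
Total = 24 + 14 + 4 + 23 + 10 + 36 = 111.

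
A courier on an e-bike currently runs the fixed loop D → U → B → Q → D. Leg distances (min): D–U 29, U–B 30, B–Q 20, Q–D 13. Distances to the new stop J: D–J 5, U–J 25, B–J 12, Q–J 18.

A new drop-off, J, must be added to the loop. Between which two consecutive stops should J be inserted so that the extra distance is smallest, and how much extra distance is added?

Adding 1 min by placing J on the D–U leg.

Insertion cost between consecutive stops i–j is d(i,J) + d(J,j) − d(i,j):
  between D and U: 5 + 25 − 29 = 1
  between U and B: 25 + 12 − 30 = 7
  between B and Q: 12 + 18 − 20 = 10
  between Q and D: 18 + 5 − 13 = 10
Cheapest insertion is between D and U, adding 1.
New total = 92 + 1 = 93.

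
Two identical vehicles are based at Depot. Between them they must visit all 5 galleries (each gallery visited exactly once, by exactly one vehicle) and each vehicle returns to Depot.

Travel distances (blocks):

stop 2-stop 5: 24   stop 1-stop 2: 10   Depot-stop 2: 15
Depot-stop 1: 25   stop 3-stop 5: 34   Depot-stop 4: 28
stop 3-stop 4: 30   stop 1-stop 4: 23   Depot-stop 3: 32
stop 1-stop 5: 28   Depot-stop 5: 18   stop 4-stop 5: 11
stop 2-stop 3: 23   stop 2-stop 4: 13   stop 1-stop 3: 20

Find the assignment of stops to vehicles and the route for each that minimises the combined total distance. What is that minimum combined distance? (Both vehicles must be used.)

134 blocks — the smallest possible combined total.

Try each way of splitting the stops between the two vehicles (each non-empty) and, for each split, find the best tour for each vehicle:
  {stop 1} + {stop 2, stop 3, stop 4, stop 5}: 50 + 97 = 147
  {stop 2} + {stop 1, stop 3, stop 4, stop 5}: 30 + 104 = 134
  {stop 1, stop 2} + {stop 3, stop 4, stop 5}: 50 + 91 = 141
  {stop 3} + {stop 1, stop 2, stop 4, stop 5}: 64 + 77 = 141
  {stop 1, stop 3} + {stop 2, stop 4, stop 5}: 77 + 57 = 134
  {stop 2, stop 3} + {stop 1, stop 4, stop 5}: 70 + 77 = 147
  … (15 splits in total)
Best: vehicle 1 Depot → stop 2 → Depot = 30; vehicle 2 Depot → stop 1 → stop 3 → stop 4 → stop 5 → Depot = 104; combined 134.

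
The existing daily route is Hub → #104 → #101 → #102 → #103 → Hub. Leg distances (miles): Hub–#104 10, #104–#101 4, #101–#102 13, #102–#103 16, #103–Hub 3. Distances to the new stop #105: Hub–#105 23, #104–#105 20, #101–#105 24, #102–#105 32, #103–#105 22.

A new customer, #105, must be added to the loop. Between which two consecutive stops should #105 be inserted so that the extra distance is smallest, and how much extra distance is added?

Minimum extra distance: 33 miles, inserting #105 between Hub and #104.

Insertion cost between consecutive stops i–j is d(i,#105) + d(#105,j) − d(i,j):
  between Hub and #104: 23 + 20 − 10 = 33
  between #104 and #101: 20 + 24 − 4 = 40
  between #101 and #102: 24 + 32 − 13 = 43
  between #102 and #103: 32 + 22 − 16 = 38
  between #103 and Hub: 22 + 23 − 3 = 42
Cheapest insertion is between Hub and #104, adding 33.
New total = 46 + 33 = 79.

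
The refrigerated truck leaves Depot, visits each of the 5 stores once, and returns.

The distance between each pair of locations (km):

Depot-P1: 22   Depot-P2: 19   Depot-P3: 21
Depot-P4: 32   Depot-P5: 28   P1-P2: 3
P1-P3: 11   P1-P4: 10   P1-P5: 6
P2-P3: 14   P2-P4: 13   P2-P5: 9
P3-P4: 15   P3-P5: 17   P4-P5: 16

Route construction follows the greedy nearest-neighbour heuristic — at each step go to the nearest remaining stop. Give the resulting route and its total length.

Depot → [P2:19 / P3:21 / P1:22 / P5:28 / P4:32] → P2 (19)
P2 → [P1:3 / P5:9 / P4:13 / P3:14] → P1 (3)
P1 → [P5:6 / P4:10 / P3:11] → P5 (6)
P5 → [P4:16 / P3:17] → P4 (16)
P4 → [P3:15] → P3 (15)
Return P3→Depot: 21.
Total = 19 + 3 + 6 + 16 + 15 + 21 = 80.

Total distance 80 km via the nearest-neighbour route Depot → P2 → P1 → P5 → P4 → P3 → Depot.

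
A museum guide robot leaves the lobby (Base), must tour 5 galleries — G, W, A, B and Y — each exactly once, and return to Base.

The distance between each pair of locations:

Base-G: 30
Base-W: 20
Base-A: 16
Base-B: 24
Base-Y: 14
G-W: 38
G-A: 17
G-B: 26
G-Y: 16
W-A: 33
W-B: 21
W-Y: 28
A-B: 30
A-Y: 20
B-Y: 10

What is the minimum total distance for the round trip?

100 — the shortest possible round trip.

Base→G→W→A→B→Y→Base: 30+38+33+30+10+14 = 155
Base→G→W→A→Y→B→Base: 30+38+33+20+10+24 = 155
Base→G→W→B→A→Y→Base: 30+38+21+30+20+14 = 153
Base→G→W→B→Y→A→Base: 30+38+21+10+20+16 = 135
Base→G→W→Y→A→B→Base: 30+38+28+20+30+24 = 170
Base→G→W→Y→B→A→Base: 30+38+28+10+30+16 = 152
Base→G→A→W→B→Y→Base: 30+17+33+21+10+14 = 125
Base→G→A→W→Y→B→Base: 30+17+33+28+10+24 = 142
Base→G→A→B→W→Y→Base: 30+17+30+21+28+14 = 140
Base→G→A→B→Y→W→Base: 30+17+30+10+28+20 = 135
Base→G→A→Y→W→B→Base: 30+17+20+28+21+24 = 140
Base→G→A→Y→B→W→Base: 30+17+20+10+21+20 = 118
Base→G→B→W→A→Y→Base: 30+26+21+33+20+14 = 144
Base→G→B→W→Y→A→Base: 30+26+21+28+20+16 = 141
… (46 more)
Base→W→B→Y→G→A→Base: 20+21+10+16+17+16 = 100  ← best
The minimum is 100.
One optimal route: Base → W → B → Y → G → A → Base (or its reverse).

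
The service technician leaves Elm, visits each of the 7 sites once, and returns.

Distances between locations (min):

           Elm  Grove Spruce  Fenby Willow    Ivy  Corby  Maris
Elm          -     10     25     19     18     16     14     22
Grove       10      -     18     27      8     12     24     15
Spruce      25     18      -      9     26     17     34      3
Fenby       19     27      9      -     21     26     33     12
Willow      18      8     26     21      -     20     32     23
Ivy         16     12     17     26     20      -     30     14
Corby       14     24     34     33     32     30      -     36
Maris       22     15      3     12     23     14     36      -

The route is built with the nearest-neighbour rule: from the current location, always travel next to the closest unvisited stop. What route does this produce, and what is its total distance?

Nearest-neighbour total = 111 min; route Elm → Grove → Willow → Ivy → Maris → Spruce → Fenby → Corby → Elm.

From Elm: distances to unvisited — Grove=10, Corby=14, Ivy=16, Willow=18, Fenby=19, Maris=22, Spruce=25. Nearest is Grove (10).
From Grove: distances to unvisited — Willow=8, Ivy=12, Maris=15, Spruce=18, Corby=24, Fenby=27. Nearest is Willow (8).
From Willow: distances to unvisited — Ivy=20, Fenby=21, Maris=23, Spruce=26, Corby=32. Nearest is Ivy (20).
From Ivy: distances to unvisited — Maris=14, Spruce=17, Fenby=26, Corby=30. Nearest is Maris (14).
From Maris: distances to unvisited — Spruce=3, Fenby=12, Corby=36. Nearest is Spruce (3).
From Spruce: distances to unvisited — Fenby=9, Corby=34. Nearest is Fenby (9).
From Fenby: distances to unvisited — Corby=33. Nearest is Corby (33).
Return Corby→Elm: 14.
Total = 10 + 8 + 20 + 14 + 3 + 9 + 33 + 14 = 111.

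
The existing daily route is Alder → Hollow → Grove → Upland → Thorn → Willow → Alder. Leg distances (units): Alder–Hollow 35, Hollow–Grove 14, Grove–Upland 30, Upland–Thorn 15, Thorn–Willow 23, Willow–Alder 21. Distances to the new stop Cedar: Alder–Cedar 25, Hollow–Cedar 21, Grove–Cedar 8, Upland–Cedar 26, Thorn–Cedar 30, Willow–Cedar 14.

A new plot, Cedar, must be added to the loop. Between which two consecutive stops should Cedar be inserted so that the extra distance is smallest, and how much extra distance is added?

Insertion cost between consecutive stops i–j is d(i,Cedar) + d(Cedar,j) − d(i,j):
  between Alder and Hollow: 25 + 21 − 35 = 11
  between Hollow and Grove: 21 + 8 − 14 = 15
  between Grove and Upland: 8 + 26 − 30 = 4
  between Upland and Thorn: 26 + 30 − 15 = 41
  between Thorn and Willow: 30 + 14 − 23 = 21
  between Willow and Alder: 14 + 25 − 21 = 18
Cheapest insertion is between Grove and Upland, adding 4.
New total = 138 + 4 = 142.

Minimum extra distance: 4, inserting Cedar between Grove and Upland.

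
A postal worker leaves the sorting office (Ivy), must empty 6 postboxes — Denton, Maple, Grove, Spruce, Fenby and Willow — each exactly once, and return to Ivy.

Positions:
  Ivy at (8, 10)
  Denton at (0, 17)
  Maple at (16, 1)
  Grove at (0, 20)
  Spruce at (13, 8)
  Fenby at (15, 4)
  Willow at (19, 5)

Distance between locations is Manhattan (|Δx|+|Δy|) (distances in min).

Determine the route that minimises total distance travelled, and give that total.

Minimum total distance: 76 min.

With 6 stops there are 6!/2 = 360 distinct round trips (a route and its reverse cost the same).
Ivy-Denton-Maple-Grove-Spruce-Fenby-Willow-Ivy: 15+32+35+25+6+5+16 = 134
Ivy-Denton-Maple-Grove-Spruce-Willow-Fenby-Ivy: 15+32+35+25+9+5+13 = 134
Ivy-Denton-Maple-Grove-Fenby-Spruce-Willow-Ivy: 15+32+35+31+6+9+16 = 144
Ivy-Denton-Maple-Grove-Fenby-Willow-Spruce-Ivy: 15+32+35+31+5+9+7 = 134
Ivy-Denton-Maple-Grove-Willow-Spruce-Fenby-Ivy: 15+32+35+34+9+6+13 = 144
Ivy-Denton-Maple-Grove-Willow-Fenby-Spruce-Ivy: 15+32+35+34+5+6+7 = 134
Ivy-Denton-Maple-Spruce-Grove-Fenby-Willow-Ivy: 15+32+10+25+31+5+16 = 134
Ivy-Denton-Maple-Spruce-Grove-Willow-Fenby-Ivy: 15+32+10+25+34+5+13 = 134
… (352 more)
Ivy-Denton-Grove-Spruce-Fenby-Maple-Willow-Ivy: 15+3+25+6+4+7+16 = 76  ← best
The minimum is 76.
One optimal route: Ivy → Denton → Grove → Spruce → Fenby → Maple → Willow → Ivy (or its reverse).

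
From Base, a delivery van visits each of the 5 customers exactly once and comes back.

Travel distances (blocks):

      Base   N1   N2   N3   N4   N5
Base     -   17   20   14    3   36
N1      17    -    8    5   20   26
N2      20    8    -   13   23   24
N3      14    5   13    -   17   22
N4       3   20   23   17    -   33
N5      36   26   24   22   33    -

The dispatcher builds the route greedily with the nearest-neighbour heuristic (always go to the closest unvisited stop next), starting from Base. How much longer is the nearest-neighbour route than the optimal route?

Base: N4=3, N3=14, N1=17, N2=20, N5=36 ⇒ N4
N4: N3=17, N1=20, N2=23, N5=33 ⇒ N3
N3: N1=5, N2=13, N5=22 ⇒ N1
N1: N2=8, N5=26 ⇒ N2
N2: N5=24 ⇒ N5
NN route Base → N4 → N3 → N1 → N2 → N5 → Base costs 93.
Optimal: Base → N3 → N1 → N2 → N5 → N4 → Base costs 87 (by enumerating all 60 distinct tours).
Excess = 93 − 87 = 6.

The nearest-neighbour route is 6 blocks longer than optimal.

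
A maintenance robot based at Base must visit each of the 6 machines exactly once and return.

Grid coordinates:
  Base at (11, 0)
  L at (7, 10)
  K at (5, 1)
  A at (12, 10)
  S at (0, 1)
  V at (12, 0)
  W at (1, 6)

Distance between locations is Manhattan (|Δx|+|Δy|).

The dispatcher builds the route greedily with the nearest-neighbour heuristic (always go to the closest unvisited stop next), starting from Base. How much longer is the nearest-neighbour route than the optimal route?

Excess over optimum: 2.

From Base: V=1, K=7, A=11, S=12, L=14, W=16 → choose V (1).
From V: K=8, A=10, S=13, L=15, W=17 → choose K (8).
From K: S=5, W=9, L=11, A=16 → choose S (5).
From S: W=6, L=16, A=21 → choose W (6).
From W: L=10, A=15 → choose L (10).
From L: A=5 → choose A (5).
NN route Base → V → K → S → W → L → A → Base costs 46.
Optimal: Base → K → S → W → L → A → V → Base costs 44 (by enumerating all 360 distinct tours).
Excess = 46 − 44 = 2.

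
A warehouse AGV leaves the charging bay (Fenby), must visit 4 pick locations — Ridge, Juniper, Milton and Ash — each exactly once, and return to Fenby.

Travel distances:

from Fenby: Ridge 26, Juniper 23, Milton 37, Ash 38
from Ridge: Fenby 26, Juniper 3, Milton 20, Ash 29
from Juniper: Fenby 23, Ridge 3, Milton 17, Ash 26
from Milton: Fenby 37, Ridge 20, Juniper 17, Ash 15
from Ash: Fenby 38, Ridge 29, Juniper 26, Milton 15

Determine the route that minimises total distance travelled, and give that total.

Shortest round trip = 99.

With 4 stops there are 4!/2 = 12 distinct round trips (a route and its reverse cost the same).
Fenby - Ridge - Juniper - Milton - Ash - Fenby: 26+3+17+15+38 = 99
Fenby - Ridge - Juniper - Ash - Milton - Fenby: 26+3+26+15+37 = 107
Fenby - Ridge - Milton - Juniper - Ash - Fenby: 26+20+17+26+38 = 127
Fenby - Ridge - Milton - Ash - Juniper - Fenby: 26+20+15+26+23 = 110
Fenby - Ridge - Ash - Juniper - Milton - Fenby: 26+29+26+17+37 = 135
Fenby - Ridge - Ash - Milton - Juniper - Fenby: 26+29+15+17+23 = 110
Fenby - Juniper - Ridge - Milton - Ash - Fenby: 23+3+20+15+38 = 99
Fenby - Juniper - Ridge - Ash - Milton - Fenby: 23+3+29+15+37 = 107
Fenby - Juniper - Milton - Ridge - Ash - Fenby: 23+17+20+29+38 = 127
Fenby - Juniper - Ash - Ridge - Milton - Fenby: 23+26+29+20+37 = 135
Fenby - Milton - Ridge - Juniper - Ash - Fenby: 37+20+3+26+38 = 124
Fenby - Milton - Juniper - Ridge - Ash - Fenby: 37+17+3+29+38 = 124
The minimum is 99.
One optimal route: Fenby → Ridge → Juniper → Milton → Ash → Fenby (or its reverse).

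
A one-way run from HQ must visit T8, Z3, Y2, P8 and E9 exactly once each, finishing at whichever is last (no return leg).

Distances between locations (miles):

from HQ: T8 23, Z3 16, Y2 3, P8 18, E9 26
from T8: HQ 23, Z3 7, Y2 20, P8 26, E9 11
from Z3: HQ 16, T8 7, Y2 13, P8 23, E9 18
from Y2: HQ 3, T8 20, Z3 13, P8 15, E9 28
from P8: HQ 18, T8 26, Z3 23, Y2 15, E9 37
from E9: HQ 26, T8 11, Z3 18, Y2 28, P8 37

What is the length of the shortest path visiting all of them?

There are 5! = 120 possible orderings.
HQ - T8 - Z3 - Y2 - P8 - E9: 23+7+13+15+37 = 95
HQ - T8 - Z3 - Y2 - E9 - P8: 23+7+13+28+37 = 108
HQ - T8 - Z3 - P8 - Y2 - E9: 23+7+23+15+28 = 96
HQ - T8 - Z3 - P8 - E9 - Y2: 23+7+23+37+28 = 118
HQ - T8 - Z3 - E9 - Y2 - P8: 23+7+18+28+15 = 91
HQ - T8 - Z3 - E9 - P8 - Y2: 23+7+18+37+15 = 100
HQ - T8 - Y2 - Z3 - P8 - E9: 23+20+13+23+37 = 116
HQ - T8 - Y2 - Z3 - E9 - P8: 23+20+13+18+37 = 111
HQ - T8 - Y2 - P8 - Z3 - E9: 23+20+15+23+18 = 99
HQ - T8 - Y2 - P8 - E9 - Z3: 23+20+15+37+18 = 113
HQ - T8 - Y2 - E9 - Z3 - P8: 23+20+28+18+23 = 112
HQ - T8 - Y2 - E9 - P8 - Z3: 23+20+28+37+23 = 131
HQ - T8 - P8 - Z3 - Y2 - E9: 23+26+23+13+28 = 113
HQ - T8 - P8 - Z3 - E9 - Y2: 23+26+23+18+28 = 118
… (106 more)
HQ - Y2 - P8 - Z3 - T8 - E9: 3+15+23+7+11 = 59  ← best
The minimum is 59.
One shortest path: HQ → Y2 → P8 → Z3 → T8 → E9.

Shortest open route: 59 miles.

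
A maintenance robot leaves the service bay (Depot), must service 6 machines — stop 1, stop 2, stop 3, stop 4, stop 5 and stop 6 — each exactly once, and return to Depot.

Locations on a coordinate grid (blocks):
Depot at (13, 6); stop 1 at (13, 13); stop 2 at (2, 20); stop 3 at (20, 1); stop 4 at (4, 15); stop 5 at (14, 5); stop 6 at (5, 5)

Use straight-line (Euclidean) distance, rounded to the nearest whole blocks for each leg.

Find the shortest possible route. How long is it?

58 blocks — the shortest possible round trip.

With 6 stops there are 6!/2 = 360 distinct round trips (a route and its reverse cost the same).
Depot-stop 1-stop 2-stop 3-stop 4-stop 5-stop 6-Depot: 7+13+26+21+14+9+8 = 98
Depot-stop 1-stop 2-stop 3-stop 4-stop 6-stop 5-Depot: 7+13+26+21+10+9+1 = 87
Depot-stop 1-stop 2-stop 3-stop 5-stop 4-stop 6-Depot: 7+13+26+7+14+10+8 = 85
Depot-stop 1-stop 2-stop 3-stop 5-stop 6-stop 4-Depot: 7+13+26+7+9+10+13 = 85
Depot-stop 1-stop 2-stop 3-stop 6-stop 4-stop 5-Depot: 7+13+26+16+10+14+1 = 87
Depot-stop 1-stop 2-stop 3-stop 6-stop 5-stop 4-Depot: 7+13+26+16+9+14+13 = 98
Depot-stop 1-stop 2-stop 4-stop 3-stop 5-stop 6-Depot: 7+13+5+21+7+9+8 = 70
Depot-stop 1-stop 2-stop 4-stop 3-stop 6-stop 5-Depot: 7+13+5+21+16+9+1 = 72
… (352 more)
Depot-stop 5-stop 3-stop 1-stop 2-stop 4-stop 6-Depot: 1+7+14+13+5+10+8 = 58  ← best
The minimum is 58.
One optimal route: Depot → stop 5 → stop 3 → stop 1 → stop 2 → stop 4 → stop 6 → Depot (or its reverse).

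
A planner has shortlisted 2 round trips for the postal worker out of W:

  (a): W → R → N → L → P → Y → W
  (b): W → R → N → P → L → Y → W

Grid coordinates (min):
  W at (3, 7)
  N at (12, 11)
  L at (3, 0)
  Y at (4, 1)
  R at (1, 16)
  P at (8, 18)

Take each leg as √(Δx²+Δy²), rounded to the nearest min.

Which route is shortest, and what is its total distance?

55 min — (b) is the shortest.

(a): 9 + 12 + 14 + 19 + 17 + 6 = 77
(b): 9 + 12 + 8 + 19 + 1 + 6 = 55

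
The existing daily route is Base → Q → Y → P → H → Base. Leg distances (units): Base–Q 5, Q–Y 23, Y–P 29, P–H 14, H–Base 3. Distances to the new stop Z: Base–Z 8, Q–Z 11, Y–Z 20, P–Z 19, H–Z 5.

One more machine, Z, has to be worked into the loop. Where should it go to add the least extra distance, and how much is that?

Minimum extra distance: 8, inserting Z between Q and Y.

Insertion cost between consecutive stops i–j is d(i,Z) + d(Z,j) − d(i,j):
  between Base and Q: 8 + 11 − 5 = 14
  between Q and Y: 11 + 20 − 23 = 8
  between Y and P: 20 + 19 − 29 = 10
  between P and H: 19 + 5 − 14 = 10
  between H and Base: 5 + 8 − 3 = 10
Cheapest insertion is between Q and Y, adding 8.
New total = 74 + 8 = 82.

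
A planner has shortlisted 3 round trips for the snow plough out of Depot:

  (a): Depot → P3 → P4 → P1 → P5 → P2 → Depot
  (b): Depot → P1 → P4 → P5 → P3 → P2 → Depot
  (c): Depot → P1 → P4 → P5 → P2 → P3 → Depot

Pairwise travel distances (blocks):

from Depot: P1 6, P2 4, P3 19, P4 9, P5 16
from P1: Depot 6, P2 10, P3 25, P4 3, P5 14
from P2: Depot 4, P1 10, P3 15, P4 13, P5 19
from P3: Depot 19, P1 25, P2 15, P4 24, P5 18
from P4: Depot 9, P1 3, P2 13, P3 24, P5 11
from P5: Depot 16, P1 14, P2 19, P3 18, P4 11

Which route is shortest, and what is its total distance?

(a): 19 + 24 + 3 + 14 + 19 + 4 = 83
(b): 6 + 3 + 11 + 18 + 15 + 4 = 57
(c): 6 + 3 + 11 + 19 + 15 + 19 = 73

Shortest is (b), total 57 blocks.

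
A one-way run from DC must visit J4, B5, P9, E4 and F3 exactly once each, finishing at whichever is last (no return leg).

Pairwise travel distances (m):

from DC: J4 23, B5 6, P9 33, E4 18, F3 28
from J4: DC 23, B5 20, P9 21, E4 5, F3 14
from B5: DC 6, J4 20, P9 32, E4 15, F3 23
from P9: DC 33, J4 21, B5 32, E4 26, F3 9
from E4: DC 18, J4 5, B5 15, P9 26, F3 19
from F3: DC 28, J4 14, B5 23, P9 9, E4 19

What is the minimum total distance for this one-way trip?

49 m — the minimum one-way total.

There are 5! = 120 possible orderings.
DC→J4→B5→P9→E4→F3: 23+20+32+26+19 = 120
DC→J4→B5→P9→F3→E4: 23+20+32+9+19 = 103
DC→J4→B5→E4→P9→F3: 23+20+15+26+9 = 93
DC→J4→B5→E4→F3→P9: 23+20+15+19+9 = 86
DC→J4→B5→F3→P9→E4: 23+20+23+9+26 = 101
DC→J4→B5→F3→E4→P9: 23+20+23+19+26 = 111
DC→J4→P9→B5→E4→F3: 23+21+32+15+19 = 110
DC→J4→P9→B5→F3→E4: 23+21+32+23+19 = 118
DC→J4→P9→E4→B5→F3: 23+21+26+15+23 = 108
DC→J4→P9→E4→F3→B5: 23+21+26+19+23 = 112
DC→J4→P9→F3→B5→E4: 23+21+9+23+15 = 91
DC→J4→P9→F3→E4→B5: 23+21+9+19+15 = 87
DC→J4→E4→B5→P9→F3: 23+5+15+32+9 = 84
DC→J4→E4→B5→F3→P9: 23+5+15+23+9 = 75
… (106 more)
DC→B5→E4→J4→F3→P9: 6+15+5+14+9 = 49  ← best
The minimum is 49.
One shortest path: DC → B5 → E4 → J4 → F3 → P9.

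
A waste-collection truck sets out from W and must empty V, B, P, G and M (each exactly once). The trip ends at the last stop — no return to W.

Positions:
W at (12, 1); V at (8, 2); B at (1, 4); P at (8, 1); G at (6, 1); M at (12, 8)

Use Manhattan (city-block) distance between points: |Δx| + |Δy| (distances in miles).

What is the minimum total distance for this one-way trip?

28 miles — the minimum one-way total.

There are 5! = 120 possible orderings.
W→V→B→P→G→M: 5+9+10+2+13 = 39
W→V→B→P→M→G: 5+9+10+11+13 = 48
W→V→B→G→P→M: 5+9+8+2+11 = 35
W→V→B→G→M→P: 5+9+8+13+11 = 46
W→V→B→M→P→G: 5+9+15+11+2 = 42
W→V→B→M→G→P: 5+9+15+13+2 = 44
W→V→P→B→G→M: 5+1+10+8+13 = 37
W→V→P→B→M→G: 5+1+10+15+13 = 44
W→V→P→G→B→M: 5+1+2+8+15 = 31
W→V→P→G→M→B: 5+1+2+13+15 = 36
W→V→P→M→B→G: 5+1+11+15+8 = 40
W→V→P→M→G→B: 5+1+11+13+8 = 38
W→V→G→B→P→M: 5+3+8+10+11 = 37
W→V→G→B→M→P: 5+3+8+15+11 = 42
… (106 more)
W→M→V→P→G→B: 7+10+1+2+8 = 28  ← best
The minimum is 28.
One shortest path: W → M → V → P → G → B.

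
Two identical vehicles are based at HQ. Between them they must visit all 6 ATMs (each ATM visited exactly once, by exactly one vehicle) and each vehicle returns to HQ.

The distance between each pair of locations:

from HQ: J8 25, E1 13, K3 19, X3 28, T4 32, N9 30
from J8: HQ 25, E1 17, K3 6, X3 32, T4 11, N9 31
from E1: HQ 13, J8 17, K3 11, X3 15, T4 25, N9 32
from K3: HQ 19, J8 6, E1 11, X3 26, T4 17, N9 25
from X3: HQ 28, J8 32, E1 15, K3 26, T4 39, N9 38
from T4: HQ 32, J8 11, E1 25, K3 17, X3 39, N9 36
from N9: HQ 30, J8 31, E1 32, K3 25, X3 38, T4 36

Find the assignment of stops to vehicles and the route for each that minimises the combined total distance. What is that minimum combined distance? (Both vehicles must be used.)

There are 2^5 − 1 = 31 ways to divide the 6 stops into two non-empty groups. For each, the best each vehicle can do is its own shortest tour through its group:
  {J8} + {E1, K3, X3, T4, N9}: 50 + 137 = 187
  {E1} + {J8, K3, X3, T4, N9}: 26 + 137 = 163
  {J8, E1} + {K3, X3, T4, N9}: 55 + 137 = 192
  {K3} + {J8, E1, X3, T4, N9}: 38 + 137 = 175
  {J8, K3} + {E1, X3, T4, N9}: 50 + 133 = 183
  {E1, K3} + {J8, X3, T4, N9}: 43 + 137 = 180
  … (31 splits in total)
  {E1, X3} + {J8, K3, T4, N9}: 56 + 102 = 158  ← best
Best: vehicle 1 HQ → E1 → X3 → HQ = 56; vehicle 2 HQ → K3 → J8 → T4 → N9 → HQ = 102; combined 158.

Minimum combined distance: 158.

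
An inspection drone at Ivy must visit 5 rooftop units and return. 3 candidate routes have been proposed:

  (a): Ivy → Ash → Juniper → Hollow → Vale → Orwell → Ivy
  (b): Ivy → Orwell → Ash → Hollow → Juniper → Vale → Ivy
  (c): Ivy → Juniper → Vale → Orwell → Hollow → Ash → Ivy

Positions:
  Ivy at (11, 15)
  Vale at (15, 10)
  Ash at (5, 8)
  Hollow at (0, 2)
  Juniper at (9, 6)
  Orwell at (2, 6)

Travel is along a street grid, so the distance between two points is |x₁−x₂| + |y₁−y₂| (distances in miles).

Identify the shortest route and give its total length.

66 miles — (b) is the shortest.

(a): 13 + 6 + 13 + 23 + 17 + 18 = 90
(b): 18 + 5 + 11 + 13 + 10 + 9 = 66
(c): 11 + 10 + 17 + 6 + 11 + 13 = 68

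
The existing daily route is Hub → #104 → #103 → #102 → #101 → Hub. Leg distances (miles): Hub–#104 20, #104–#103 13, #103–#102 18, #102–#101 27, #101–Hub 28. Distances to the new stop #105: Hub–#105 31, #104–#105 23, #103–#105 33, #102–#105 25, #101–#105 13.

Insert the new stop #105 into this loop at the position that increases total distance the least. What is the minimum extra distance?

Minimum extra distance: 11 miles, inserting #105 between #102 and #101.

Insertion cost between consecutive stops i–j is d(i,#105) + d(#105,j) − d(i,j):
  between Hub and #104: 31 + 23 − 20 = 34
  between #104 and #103: 23 + 33 − 13 = 43
  between #103 and #102: 33 + 25 − 18 = 40
  between #102 and #101: 25 + 13 − 27 = 11
  between #101 and Hub: 13 + 31 − 28 = 16
Cheapest insertion is between #102 and #101, adding 11.
New total = 106 + 11 = 117.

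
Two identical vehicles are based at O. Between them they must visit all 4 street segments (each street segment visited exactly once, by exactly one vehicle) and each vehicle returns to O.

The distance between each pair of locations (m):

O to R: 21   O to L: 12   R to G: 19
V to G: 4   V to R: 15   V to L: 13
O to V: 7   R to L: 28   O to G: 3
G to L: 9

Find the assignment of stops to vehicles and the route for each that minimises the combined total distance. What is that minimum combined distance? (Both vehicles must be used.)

Try each way of splitting the stops between the two vehicles (each non-empty) and, for each split, find the best tour for each vehicle:
  {V} + {R, G, L}: 14 + 61 = 75
  {R} + {V, G, L}: 42 + 32 = 74
  {V, R} + {G, L}: 43 + 24 = 67
  {G} + {V, R, L}: 6 + 61 = 67
  {V, G} + {R, L}: 14 + 61 = 75
  {R, G} + {V, L}: 43 + 32 = 75
  … (7 splits in total)
Best: vehicle 1 O → V → R → O = 43; vehicle 2 O → G → L → O = 24; combined 67.

Minimum combined distance: 67 m.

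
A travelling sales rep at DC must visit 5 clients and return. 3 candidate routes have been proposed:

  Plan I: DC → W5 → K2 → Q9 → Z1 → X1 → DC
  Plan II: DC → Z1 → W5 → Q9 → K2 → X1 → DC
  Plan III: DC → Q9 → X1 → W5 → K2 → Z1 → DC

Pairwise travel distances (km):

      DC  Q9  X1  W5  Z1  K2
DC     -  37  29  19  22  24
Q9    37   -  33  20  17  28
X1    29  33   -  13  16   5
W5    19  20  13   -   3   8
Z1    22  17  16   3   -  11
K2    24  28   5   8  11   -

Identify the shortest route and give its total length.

Plan I: 19 + 8 + 28 + 17 + 16 + 29 = 117
Plan II: 22 + 3 + 20 + 28 + 5 + 29 = 107
Plan III: 37 + 33 + 13 + 8 + 11 + 22 = 124

Shortest is Plan II, total 107 km.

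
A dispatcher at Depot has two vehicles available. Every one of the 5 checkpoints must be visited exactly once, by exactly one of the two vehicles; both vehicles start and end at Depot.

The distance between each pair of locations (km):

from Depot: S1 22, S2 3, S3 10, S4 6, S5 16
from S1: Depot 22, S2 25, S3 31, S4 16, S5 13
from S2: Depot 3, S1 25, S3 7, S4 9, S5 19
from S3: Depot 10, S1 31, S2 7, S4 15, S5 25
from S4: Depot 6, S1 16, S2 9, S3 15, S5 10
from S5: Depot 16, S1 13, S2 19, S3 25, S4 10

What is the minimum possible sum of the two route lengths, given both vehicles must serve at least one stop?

Check every non-empty split of the stops between the two vehicles; for each half take its own optimal tour:
  {S1} + {S2, S3, S4, S5}: 44 + 51 = 95
  {S2} + {S1, S3, S4, S5}: 6 + 70 = 76
  {S1, S2} + {S3, S4, S5}: 50 + 51 = 101
  {S3} + {S1, S2, S4, S5}: 20 + 57 = 77
  {S1, S3} + {S2, S4, S5}: 63 + 38 = 101
  {S2, S3} + {S1, S4, S5}: 20 + 51 = 71
  … (15 splits in total)
Best: vehicle 1 Depot → S2 → S3 → Depot = 20; vehicle 2 Depot → S1 → S5 → S4 → Depot = 51; combined 71.

71 km — the smallest possible combined total.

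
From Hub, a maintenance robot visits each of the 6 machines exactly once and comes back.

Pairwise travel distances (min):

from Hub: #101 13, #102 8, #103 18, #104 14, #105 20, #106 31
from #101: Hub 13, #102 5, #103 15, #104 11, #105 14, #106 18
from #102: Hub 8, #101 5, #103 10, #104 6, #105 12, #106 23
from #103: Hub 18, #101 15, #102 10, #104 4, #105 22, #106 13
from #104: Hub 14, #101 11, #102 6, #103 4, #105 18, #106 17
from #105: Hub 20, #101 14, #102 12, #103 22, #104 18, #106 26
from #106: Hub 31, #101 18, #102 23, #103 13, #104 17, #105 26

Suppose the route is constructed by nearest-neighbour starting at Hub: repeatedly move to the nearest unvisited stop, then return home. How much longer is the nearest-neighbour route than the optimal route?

The nearest-neighbour route is 4 min longer than optimal.

From Hub: #102=8, #101=13, #104=14, #103=18, #105=20, #106=31 → choose #102 (8).
From #102: #101=5, #104=6, #103=10, #105=12, #106=23 → choose #101 (5).
From #101: #104=11, #105=14, #103=15, #106=18 → choose #104 (11).
From #104: #103=4, #106=17, #105=18 → choose #103 (4).
From #103: #106=13, #105=22 → choose #106 (13).
From #106: #105=26 → choose #105 (26).
NN route Hub → #102 → #101 → #104 → #103 → #106 → #105 → Hub costs 87.
Optimal: Hub → #102 → #104 → #103 → #106 → #101 → #105 → Hub costs 83 (by enumerating all 360 distinct tours).
Excess = 87 − 83 = 4.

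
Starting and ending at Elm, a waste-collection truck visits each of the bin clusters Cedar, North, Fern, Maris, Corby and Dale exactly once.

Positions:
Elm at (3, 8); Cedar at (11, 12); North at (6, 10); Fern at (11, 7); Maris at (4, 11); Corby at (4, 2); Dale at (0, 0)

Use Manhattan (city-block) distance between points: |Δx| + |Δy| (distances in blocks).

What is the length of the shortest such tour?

Elm - Cedar - North - Fern - Maris - Corby - Dale - Elm: 12+7+8+11+9+6+11 = 64
Elm - Cedar - North - Fern - Maris - Dale - Corby - Elm: 12+7+8+11+15+6+7 = 66
Elm - Cedar - North - Fern - Corby - Maris - Dale - Elm: 12+7+8+12+9+15+11 = 74
Elm - Cedar - North - Fern - Corby - Dale - Maris - Elm: 12+7+8+12+6+15+4 = 64
Elm - Cedar - North - Fern - Dale - Maris - Corby - Elm: 12+7+8+18+15+9+7 = 76
Elm - Cedar - North - Fern - Dale - Corby - Maris - Elm: 12+7+8+18+6+9+4 = 64
Elm - Cedar - North - Maris - Fern - Corby - Dale - Elm: 12+7+3+11+12+6+11 = 62
Elm - Cedar - North - Maris - Fern - Dale - Corby - Elm: 12+7+3+11+18+6+7 = 64
… (352 more)
Elm - Maris - North - Cedar - Fern - Corby - Dale - Elm: 4+3+7+5+12+6+11 = 48  ← best
The minimum is 48.
One optimal route: Elm → Maris → North → Cedar → Fern → Corby → Dale → Elm (or its reverse).

Minimum total distance: 48 blocks.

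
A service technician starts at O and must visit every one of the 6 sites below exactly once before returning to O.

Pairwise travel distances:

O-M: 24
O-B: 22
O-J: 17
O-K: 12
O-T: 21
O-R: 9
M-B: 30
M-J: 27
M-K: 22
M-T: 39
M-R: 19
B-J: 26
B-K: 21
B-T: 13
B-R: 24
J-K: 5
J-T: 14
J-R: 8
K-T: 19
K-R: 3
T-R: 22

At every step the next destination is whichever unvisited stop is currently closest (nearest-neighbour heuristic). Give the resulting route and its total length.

Nearest-neighbour total = 98; route O → R → K → J → T → B → M → O.

From O: distances to unvisited — R=9, K=12, J=17, T=21, B=22, M=24. Nearest is R (9).
From R: distances to unvisited — K=3, J=8, M=19, T=22, B=24. Nearest is K (3).
From K: distances to unvisited — J=5, T=19, B=21, M=22. Nearest is J (5).
From J: distances to unvisited — T=14, B=26, M=27. Nearest is T (14).
From T: distances to unvisited — B=13, M=39. Nearest is B (13).
From B: distances to unvisited — M=30. Nearest is M (30).
Return M→O: 24.
Total = 9 + 3 + 5 + 14 + 13 + 30 + 24 = 98.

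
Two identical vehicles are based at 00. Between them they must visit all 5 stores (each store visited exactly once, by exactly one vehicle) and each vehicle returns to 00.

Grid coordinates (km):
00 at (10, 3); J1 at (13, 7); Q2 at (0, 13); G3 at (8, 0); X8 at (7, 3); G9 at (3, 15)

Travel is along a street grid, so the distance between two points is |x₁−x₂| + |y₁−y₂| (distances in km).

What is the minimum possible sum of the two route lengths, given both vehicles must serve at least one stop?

Check every non-empty split of the stops between the two vehicles; for each half take its own optimal tour:
  {J1} + {Q2, G3, X8, G9}: 14 + 50 = 64
  {Q2} + {J1, G3, X8, G9}: 40 + 50 = 90
  {J1, Q2} + {G3, X8, G9}: 46 + 44 = 90
  {G3} + {J1, Q2, X8, G9}: 10 + 50 = 60
  {J1, G3} + {Q2, X8, G9}: 24 + 44 = 68
  {Q2, G3} + {J1, X8, G9}: 46 + 44 = 90
  … (15 splits in total)
Best: vehicle 1 00 → G3 → 00 = 10; vehicle 2 00 → J1 → Q2 → G9 → X8 → 00 = 50; combined 60.

60 km — the smallest possible combined total.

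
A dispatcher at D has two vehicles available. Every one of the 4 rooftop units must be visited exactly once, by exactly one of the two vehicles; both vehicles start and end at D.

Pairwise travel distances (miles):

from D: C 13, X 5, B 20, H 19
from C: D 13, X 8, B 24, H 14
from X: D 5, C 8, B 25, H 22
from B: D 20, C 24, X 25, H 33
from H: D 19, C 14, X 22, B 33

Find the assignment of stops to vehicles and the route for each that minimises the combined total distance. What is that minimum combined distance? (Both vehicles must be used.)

86 miles — the smallest possible combined total.

Check every non-empty split of the stops between the two vehicles; for each half take its own optimal tour:
  {C} + {X, B, H}: 26 + 80 = 106
  {X} + {C, B, H}: 10 + 77 = 87
  {C, X} + {B, H}: 26 + 72 = 98
  {B} + {C, X, H}: 40 + 46 = 86
  {C, B} + {X, H}: 57 + 46 = 103
  {X, B} + {C, H}: 50 + 46 = 96
  … (7 splits in total)
Best: vehicle 1 D → B → D = 40; vehicle 2 D → X → C → H → D = 46; combined 86.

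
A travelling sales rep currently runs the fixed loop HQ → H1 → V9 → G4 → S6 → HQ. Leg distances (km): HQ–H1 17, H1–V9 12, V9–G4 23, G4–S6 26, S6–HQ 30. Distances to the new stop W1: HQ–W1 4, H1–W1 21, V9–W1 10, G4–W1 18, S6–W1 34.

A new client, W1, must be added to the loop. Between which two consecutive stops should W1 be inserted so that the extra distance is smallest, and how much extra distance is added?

Adding 5 km by placing W1 on the V9–G4 leg.

Insertion cost between consecutive stops i–j is d(i,W1) + d(W1,j) − d(i,j):
  between HQ and H1: 4 + 21 − 17 = 8
  between H1 and V9: 21 + 10 − 12 = 19
  between V9 and G4: 10 + 18 − 23 = 5
  between G4 and S6: 18 + 34 − 26 = 26
  between S6 and HQ: 34 + 4 − 30 = 8
Cheapest insertion is between V9 and G4, adding 5.
New total = 108 + 5 = 113.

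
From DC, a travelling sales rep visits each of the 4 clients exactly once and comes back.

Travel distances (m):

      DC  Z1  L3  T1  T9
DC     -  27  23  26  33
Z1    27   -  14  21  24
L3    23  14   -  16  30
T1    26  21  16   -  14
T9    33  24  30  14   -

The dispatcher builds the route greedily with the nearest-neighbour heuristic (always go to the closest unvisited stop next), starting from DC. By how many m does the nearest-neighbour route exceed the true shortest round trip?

Excess over optimum: 4 m.

From DC: L3=23, T1=26, Z1=27, T9=33 → choose L3 (23).
From L3: Z1=14, T1=16, T9=30 → choose Z1 (14).
From Z1: T1=21, T9=24 → choose T1 (21).
From T1: T9=14 → choose T9 (14).
NN route DC → L3 → Z1 → T1 → T9 → DC costs 105.
Optimal: DC → L3 → Z1 → T9 → T1 → DC costs 101 (by enumerating all 12 distinct tours).
Excess = 105 − 101 = 4.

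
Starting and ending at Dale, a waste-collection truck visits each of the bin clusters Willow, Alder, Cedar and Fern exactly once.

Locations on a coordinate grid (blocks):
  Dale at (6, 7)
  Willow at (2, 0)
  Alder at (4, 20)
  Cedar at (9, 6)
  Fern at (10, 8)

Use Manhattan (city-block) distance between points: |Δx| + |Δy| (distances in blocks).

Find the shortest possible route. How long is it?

With 4 stops there are 4!/2 = 12 distinct round trips (a route and its reverse cost the same).
Dale→Willow→Alder→Cedar→Fern→Dale: 11+22+19+3+5 = 60
Dale→Willow→Alder→Fern→Cedar→Dale: 11+22+18+3+4 = 58
Dale→Willow→Cedar→Alder→Fern→Dale: 11+13+19+18+5 = 66
Dale→Willow→Cedar→Fern→Alder→Dale: 11+13+3+18+15 = 60
Dale→Willow→Fern→Alder→Cedar→Dale: 11+16+18+19+4 = 68
Dale→Willow→Fern→Cedar→Alder→Dale: 11+16+3+19+15 = 64
Dale→Alder→Willow→Cedar→Fern→Dale: 15+22+13+3+5 = 58
Dale→Alder→Willow→Fern→Cedar→Dale: 15+22+16+3+4 = 60
Dale→Alder→Cedar→Willow→Fern→Dale: 15+19+13+16+5 = 68
Dale→Alder→Fern→Willow→Cedar→Dale: 15+18+16+13+4 = 66
Dale→Cedar→Willow→Alder→Fern→Dale: 4+13+22+18+5 = 62
Dale→Cedar→Alder→Willow→Fern→Dale: 4+19+22+16+5 = 66
The minimum is 58.
One optimal route: Dale → Willow → Alder → Fern → Cedar → Dale (or its reverse).

58 blocks — the shortest possible round trip.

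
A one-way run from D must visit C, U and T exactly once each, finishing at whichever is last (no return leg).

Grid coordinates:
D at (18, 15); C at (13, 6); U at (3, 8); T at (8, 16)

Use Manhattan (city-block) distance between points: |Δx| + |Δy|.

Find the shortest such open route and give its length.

Minimum one-way distance = 36.

There are 3! = 6 possible orderings.
D - C - U - T: 14+12+13 = 39
D - C - T - U: 14+15+13 = 42
D - U - C - T: 22+12+15 = 49
D - U - T - C: 22+13+15 = 50
D - T - C - U: 11+15+12 = 38
D - T - U - C: 11+13+12 = 36
The minimum is 36.
One shortest path: D → T → U → C.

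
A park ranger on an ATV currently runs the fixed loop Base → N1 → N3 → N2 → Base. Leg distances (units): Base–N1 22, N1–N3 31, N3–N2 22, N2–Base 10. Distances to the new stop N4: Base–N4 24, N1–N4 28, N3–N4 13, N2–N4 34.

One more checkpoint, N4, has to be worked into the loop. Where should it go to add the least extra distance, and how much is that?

+10 — insert N4 between N1 and N3.

Insertion cost between consecutive stops i–j is d(i,N4) + d(N4,j) − d(i,j):
  between Base and N1: 24 + 28 − 22 = 30
  between N1 and N3: 28 + 13 − 31 = 10
  between N3 and N2: 13 + 34 − 22 = 25
  between N2 and Base: 34 + 24 − 10 = 48
Cheapest insertion is between N1 and N3, adding 10.
New total = 85 + 10 = 95.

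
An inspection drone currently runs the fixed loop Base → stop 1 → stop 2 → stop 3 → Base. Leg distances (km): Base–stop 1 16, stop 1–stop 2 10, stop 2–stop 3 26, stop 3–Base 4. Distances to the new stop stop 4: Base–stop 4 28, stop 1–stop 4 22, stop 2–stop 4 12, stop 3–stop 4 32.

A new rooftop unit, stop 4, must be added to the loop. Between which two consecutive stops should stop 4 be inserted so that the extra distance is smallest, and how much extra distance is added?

Insertion cost between consecutive stops i–j is d(i,stop 4) + d(stop 4,j) − d(i,j):
  between Base and stop 1: 28 + 22 − 16 = 34
  between stop 1 and stop 2: 22 + 12 − 10 = 24
  between stop 2 and stop 3: 12 + 32 − 26 = 18
  between stop 3 and Base: 32 + 28 − 4 = 56
Cheapest insertion is between stop 2 and stop 3, adding 18.
New total = 56 + 18 = 74.

Adding 18 km by placing stop 4 on the stop 2–stop 3 leg.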